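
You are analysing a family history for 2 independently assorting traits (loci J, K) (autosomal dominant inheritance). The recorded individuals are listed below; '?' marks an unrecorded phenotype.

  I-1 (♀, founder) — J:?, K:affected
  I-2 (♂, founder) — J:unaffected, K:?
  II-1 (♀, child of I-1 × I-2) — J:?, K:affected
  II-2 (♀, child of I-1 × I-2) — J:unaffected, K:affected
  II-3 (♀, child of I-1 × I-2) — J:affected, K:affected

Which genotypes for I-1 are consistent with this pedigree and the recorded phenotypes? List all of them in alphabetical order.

I-1 ∈ {Jj KK, Jj Kk}

J/I-1 ? ·: Jj
J/I-2 un ·: jj
J/II-1 ? I-1×I-2: jj|Jj
J/II-2 un I-1×I-2: jj
J/II-3 aff I-1×I-2: Jj
⇒ J over [I-1,I-2,II-1,II-2,II-3]: 2 consistent
K/I-1 aff ·: Kk|KK
K/I-2 ? ·: kk|Kk|KK
K/II-1 aff I-1×I-2: Kk|KK
K/II-2 aff I-1×I-2: Kk|KK
K/II-3 aff I-1×I-2: Kk|KK
⇒ K over [I-1,I-2,II-1,II-2,II-3]: 27 consistent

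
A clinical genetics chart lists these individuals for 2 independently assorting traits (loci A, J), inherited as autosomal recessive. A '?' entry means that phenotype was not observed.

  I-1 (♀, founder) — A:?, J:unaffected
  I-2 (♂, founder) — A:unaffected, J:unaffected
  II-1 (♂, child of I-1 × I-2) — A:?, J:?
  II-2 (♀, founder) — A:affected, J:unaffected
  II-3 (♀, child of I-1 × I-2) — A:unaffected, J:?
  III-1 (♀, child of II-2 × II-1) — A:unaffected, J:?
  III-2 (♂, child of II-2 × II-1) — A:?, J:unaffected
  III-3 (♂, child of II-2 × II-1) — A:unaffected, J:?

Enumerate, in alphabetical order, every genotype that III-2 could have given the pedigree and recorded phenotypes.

III-2 ∈ {Aa JJ, Aa Jj, aa JJ, aa Jj}

A/I-1 ? ·: AA|Aa|aa
A/I-2 un ·: AA|Aa
A/II-1 ? I-1×I-2: AA|Aa
A/II-2 aff ·: aa
A/II-3 un I-1×I-2: AA|Aa
A/III-1 un II-2×II-1: Aa
A/III-2 ? II-2×II-1: Aa|aa
A/III-3 un II-2×II-1: Aa
⇒ A over [I-1,I-2,II-1,II-2,II-3,III-1,III-2,III-3]: 23 consistent
J/I-1 un ·: JJ|Jj
J/I-2 un ·: JJ|Jj
J/II-1 ? I-1×I-2: JJ|Jj|jj
J/II-2 un ·: JJ|Jj
J/II-3 ? I-1×I-2: JJ|Jj|jj
J/III-1 ? II-2×II-1: JJ|Jj|jj
J/III-2 un II-2×II-1: JJ|Jj
J/III-3 ? II-2×II-1: JJ|Jj|jj
⇒ J over [I-1,I-2,II-1,II-2,II-3,III-1,III-2,III-3]: 269 consistent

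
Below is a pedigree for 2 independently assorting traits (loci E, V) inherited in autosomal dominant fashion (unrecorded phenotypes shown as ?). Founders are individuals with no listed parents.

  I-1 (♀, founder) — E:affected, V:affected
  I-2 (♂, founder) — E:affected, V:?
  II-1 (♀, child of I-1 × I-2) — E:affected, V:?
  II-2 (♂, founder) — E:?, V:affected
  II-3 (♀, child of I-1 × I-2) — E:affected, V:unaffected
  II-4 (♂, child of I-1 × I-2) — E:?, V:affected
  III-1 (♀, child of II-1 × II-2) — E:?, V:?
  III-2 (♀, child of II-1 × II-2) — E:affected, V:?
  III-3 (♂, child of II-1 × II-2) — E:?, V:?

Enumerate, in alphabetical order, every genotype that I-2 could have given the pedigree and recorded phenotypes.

I-2 ∈ {EE Vv, EE vv, Ee Vv, Ee vv}

E/I-1 aff ·: Ee|EE
E/I-2 aff ·: Ee|EE
E/II-1 aff I-1×I-2: Ee|EE
E/II-2 ? ·: ee|Ee|EE
E/II-3 aff I-1×I-2: Ee|EE
E/II-4 ? I-1×I-2: ee|Ee|EE
E/III-1 ? II-1×II-2: ee|Ee|EE
E/III-2 aff II-1×II-2: Ee|EE
E/III-3 ? II-1×II-2: ee|Ee|EE
⇒ E over [I-1,I-2,II-1,II-2,II-3,II-4,III-1,III-2,III-3]: 570 consistent
V/I-1 aff ·: Vv
V/I-2 ? ·: vv|Vv
V/II-1 ? I-1×I-2: vv|Vv|VV
V/II-2 aff ·: Vv|VV
V/II-3 un I-1×I-2: vv
V/II-4 aff I-1×I-2: Vv|VV
V/III-1 ? II-1×II-2: vv|Vv|VV
V/III-2 ? II-1×II-2: vv|Vv|VV
V/III-3 ? II-1×II-2: vv|Vv|VV
⇒ V over [I-1,I-2,II-1,II-2,II-3,II-4,III-1,III-2,III-3]: 150 consistent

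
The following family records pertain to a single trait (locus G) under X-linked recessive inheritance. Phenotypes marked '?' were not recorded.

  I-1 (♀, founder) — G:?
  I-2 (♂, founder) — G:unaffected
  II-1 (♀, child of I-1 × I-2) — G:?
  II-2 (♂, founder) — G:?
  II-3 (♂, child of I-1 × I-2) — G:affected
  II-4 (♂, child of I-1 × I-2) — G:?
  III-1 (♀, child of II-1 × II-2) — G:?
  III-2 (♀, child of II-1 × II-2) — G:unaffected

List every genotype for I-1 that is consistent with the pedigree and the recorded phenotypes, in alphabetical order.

I-1 ∈ {X^GX^g, X^gX^g}

G/I-1 ? ·: X^GX^g|X^gX^g
G/I-2 un ·: X^GY
G/II-1 ? I-1×I-2: X^GX^G|X^GX^g
G/II-2 ? ·: X^GY|X^gY
G/II-3 aff I-1×I-2: X^gY
G/II-4 ? I-1×I-2: X^GY|X^gY
G/III-1 ? II-1×II-2: X^GX^G|X^GX^g|X^gX^g
G/III-2 un II-1×II-2: X^GX^G|X^GX^g
⇒ G over [I-1,I-2,II-1,II-2,II-3,II-4,III-1,III-2]: 22 consistent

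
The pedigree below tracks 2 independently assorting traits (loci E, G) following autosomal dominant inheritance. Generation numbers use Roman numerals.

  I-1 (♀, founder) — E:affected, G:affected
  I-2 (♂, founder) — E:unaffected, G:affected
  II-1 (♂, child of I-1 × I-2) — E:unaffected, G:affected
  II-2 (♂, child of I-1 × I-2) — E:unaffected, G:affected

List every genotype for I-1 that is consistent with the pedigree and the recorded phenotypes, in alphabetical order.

I-1 ∈ {Ee GG, Ee Gg}

E/I-1 aff ·: Ee
E/I-2 un ·: ee
E/II-1 un I-1×I-2: ee
E/II-2 un I-1×I-2: ee
⇒ E over [I-1,I-2,II-1,II-2]: 1 consistent
G/I-1 aff ·: Gg|GG
G/I-2 aff ·: Gg|GG
G/II-1 aff I-1×I-2: Gg|GG
G/II-2 aff I-1×I-2: Gg|GG
⇒ G over [I-1,I-2,II-1,II-2]: 13 consistent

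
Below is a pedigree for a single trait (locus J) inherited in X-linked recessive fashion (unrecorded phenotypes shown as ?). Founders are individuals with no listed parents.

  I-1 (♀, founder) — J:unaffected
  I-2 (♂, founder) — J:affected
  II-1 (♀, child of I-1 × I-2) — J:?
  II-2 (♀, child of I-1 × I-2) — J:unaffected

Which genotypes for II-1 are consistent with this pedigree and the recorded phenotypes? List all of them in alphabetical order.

II-1 ∈ {X^JX^j, X^jX^j}

J/I-1 un ·: X^JX^J|X^JX^j
J/I-2 aff ·: X^jY
J/II-1 ? I-1×I-2: X^JX^j|X^jX^j
J/II-2 un I-1×I-2: X^JX^j
⇒ J over [I-1,I-2,II-1,II-2]: 3 consistent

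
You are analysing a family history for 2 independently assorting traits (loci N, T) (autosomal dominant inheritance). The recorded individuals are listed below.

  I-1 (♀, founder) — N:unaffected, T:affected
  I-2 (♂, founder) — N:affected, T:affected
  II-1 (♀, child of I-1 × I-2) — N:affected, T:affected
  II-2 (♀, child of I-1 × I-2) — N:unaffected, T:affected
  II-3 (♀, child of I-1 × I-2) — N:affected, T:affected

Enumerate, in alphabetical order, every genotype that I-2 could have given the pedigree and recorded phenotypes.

I-2 ∈ {Nn TT, Nn Tt}

N/I-1 un ·: nn
N/I-2 aff ·: Nn
N/II-1 aff I-1×I-2: Nn
N/II-2 un I-1×I-2: nn
N/II-3 aff I-1×I-2: Nn
⇒ N over [I-1,I-2,II-1,II-2,II-3]: 1 consistent
T/I-1 aff ·: Tt|TT
T/I-2 aff ·: Tt|TT
T/II-1 aff I-1×I-2: Tt|TT
T/II-2 aff I-1×I-2: Tt|TT
T/II-3 aff I-1×I-2: Tt|TT
⇒ T over [I-1,I-2,II-1,II-2,II-3]: 25 consistent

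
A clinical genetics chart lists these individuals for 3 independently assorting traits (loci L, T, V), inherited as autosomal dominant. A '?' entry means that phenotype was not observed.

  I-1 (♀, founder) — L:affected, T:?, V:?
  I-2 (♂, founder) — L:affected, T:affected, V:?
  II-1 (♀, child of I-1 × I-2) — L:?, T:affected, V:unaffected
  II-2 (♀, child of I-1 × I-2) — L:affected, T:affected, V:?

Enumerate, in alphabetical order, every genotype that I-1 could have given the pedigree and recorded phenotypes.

L/I-1 aff ·: Ll|LL
L/I-2 aff ·: Ll|LL
L/II-1 ? I-1×I-2: ll|Ll|LL
L/II-2 aff I-1×I-2: Ll|LL
⇒ L over [I-1,I-2,II-1,II-2]: 15 consistent
T/I-1 ? ·: tt|Tt|TT
T/I-2 aff ·: Tt|TT
T/II-1 aff I-1×I-2: Tt|TT
T/II-2 aff I-1×I-2: Tt|TT
⇒ T over [I-1,I-2,II-1,II-2]: 15 consistent
V/I-1 ? ·: vv|Vv
V/I-2 ? ·: vv|Vv
V/II-1 un I-1×I-2: vv
V/II-2 ? I-1×I-2: vv|Vv|VV
⇒ V over [I-1,I-2,II-1,II-2]: 8 consistent

I-1 ∈ {LL TT Vv, LL TT vv, LL Tt Vv, LL Tt vv, LL tt Vv, LL tt vv, Ll TT Vv, Ll TT vv, Ll Tt Vv, Ll Tt vv, Ll tt Vv, Ll tt vv}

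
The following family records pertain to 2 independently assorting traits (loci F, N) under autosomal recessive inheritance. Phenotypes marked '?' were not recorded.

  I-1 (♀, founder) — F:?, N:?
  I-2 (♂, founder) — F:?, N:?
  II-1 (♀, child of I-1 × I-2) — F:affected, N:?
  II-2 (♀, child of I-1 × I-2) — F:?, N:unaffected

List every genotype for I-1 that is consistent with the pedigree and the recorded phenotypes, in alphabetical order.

F/I-1 ? ·: Ff|ff
F/I-2 ? ·: Ff|ff
F/II-1 aff I-1×I-2: ff
F/II-2 ? I-1×I-2: FF|Ff|ff
⇒ F over [I-1,I-2,II-1,II-2]: 8 consistent
N/I-1 ? ·: NN|Nn|nn
N/I-2 ? ·: NN|Nn|nn
N/II-1 ? I-1×I-2: NN|Nn|nn
N/II-2 un I-1×I-2: NN|Nn
⇒ N over [I-1,I-2,II-1,II-2]: 21 consistent

I-1 ∈ {Ff NN, Ff Nn, Ff nn, ff NN, ff Nn, ff nn}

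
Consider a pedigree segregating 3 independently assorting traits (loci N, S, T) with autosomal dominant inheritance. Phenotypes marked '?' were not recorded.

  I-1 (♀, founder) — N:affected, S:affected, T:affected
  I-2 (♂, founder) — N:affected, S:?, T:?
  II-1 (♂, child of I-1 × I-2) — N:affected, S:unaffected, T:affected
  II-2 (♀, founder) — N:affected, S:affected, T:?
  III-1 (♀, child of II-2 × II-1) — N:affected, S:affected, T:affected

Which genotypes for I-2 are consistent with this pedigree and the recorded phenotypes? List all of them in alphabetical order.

N/I-1 aff ·: Nn|NN
N/I-2 aff ·: Nn|NN
N/II-1 aff I-1×I-2: Nn|NN
N/II-2 aff ·: Nn|NN
N/III-1 aff II-2×II-1: Nn|NN
⇒ N over [I-1,I-2,II-1,II-2,III-1]: 24 consistent
S/I-1 aff ·: Ss
S/I-2 ? ·: ss|Ss
S/II-1 un I-1×I-2: ss
S/II-2 aff ·: Ss|SS
S/III-1 aff II-2×II-1: Ss
⇒ S over [I-1,I-2,II-1,II-2,III-1]: 4 consistent
T/I-1 aff ·: Tt|TT
T/I-2 ? ·: tt|Tt|TT
T/II-1 aff I-1×I-2: Tt|TT
T/II-2 ? ·: tt|Tt|TT
T/III-1 aff II-2×II-1: Tt|TT
⇒ T over [I-1,I-2,II-1,II-2,III-1]: 41 consistent

I-2 ∈ {NN Ss TT, NN Ss Tt, NN Ss tt, NN ss TT, NN ss Tt, NN ss tt, Nn Ss TT, Nn Ss Tt, Nn Ss tt, Nn ss TT, Nn ss Tt, Nn ss tt}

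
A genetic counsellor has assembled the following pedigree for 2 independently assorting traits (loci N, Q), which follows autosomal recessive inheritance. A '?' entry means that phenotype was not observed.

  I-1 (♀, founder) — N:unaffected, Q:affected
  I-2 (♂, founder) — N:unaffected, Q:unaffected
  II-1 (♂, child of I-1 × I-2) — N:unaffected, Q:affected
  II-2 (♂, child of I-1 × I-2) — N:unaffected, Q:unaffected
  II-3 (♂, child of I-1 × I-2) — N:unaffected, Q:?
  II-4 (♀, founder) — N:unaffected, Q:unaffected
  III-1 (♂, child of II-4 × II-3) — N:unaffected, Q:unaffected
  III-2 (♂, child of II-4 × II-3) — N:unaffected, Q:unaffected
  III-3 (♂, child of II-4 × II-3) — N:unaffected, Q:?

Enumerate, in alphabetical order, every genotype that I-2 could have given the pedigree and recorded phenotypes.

N/I-1 un ·: NN|Nn
N/I-2 un ·: NN|Nn
N/II-1 un I-1×I-2: NN|Nn
N/II-2 un I-1×I-2: NN|Nn
N/II-3 un I-1×I-2: NN|Nn
N/II-4 un ·: NN|Nn
N/III-1 un II-4×II-3: NN|Nn
N/III-2 un II-4×II-3: NN|Nn
N/III-3 un II-4×II-3: NN|Nn
⇒ N over [I-1,I-2,II-1,II-2,II-3,II-4,III-1,III-2,III-3]: 309 consistent
Q/I-1 aff ·: qq
Q/I-2 un ·: Qq
Q/II-1 aff I-1×I-2: qq
Q/II-2 un I-1×I-2: Qq
Q/II-3 ? I-1×I-2: Qq|qq
Q/II-4 un ·: QQ|Qq
Q/III-1 un II-4×II-3: QQ|Qq
Q/III-2 un II-4×II-3: QQ|Qq
Q/III-3 ? II-4×II-3: QQ|Qq|qq
⇒ Q over [I-1,I-2,II-1,II-2,II-3,II-4,III-1,III-2,III-3]: 23 consistent

I-2 ∈ {NN Qq, Nn Qq}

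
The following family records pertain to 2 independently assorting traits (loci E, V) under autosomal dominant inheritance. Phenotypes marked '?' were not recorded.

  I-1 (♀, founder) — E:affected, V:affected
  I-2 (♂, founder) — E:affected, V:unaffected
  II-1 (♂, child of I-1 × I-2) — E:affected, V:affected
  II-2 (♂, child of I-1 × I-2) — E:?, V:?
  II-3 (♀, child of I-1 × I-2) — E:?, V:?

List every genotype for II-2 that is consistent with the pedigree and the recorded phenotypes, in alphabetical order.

II-2 ∈ {EE Vv, EE vv, Ee Vv, Ee vv, ee Vv, ee vv}

E/I-1 aff ·: Ee|EE
E/I-2 aff ·: Ee|EE
E/II-1 aff I-1×I-2: Ee|EE
E/II-2 ? I-1×I-2: ee|Ee|EE
E/II-3 ? I-1×I-2: ee|Ee|EE
⇒ E over [I-1,I-2,II-1,II-2,II-3]: 35 consistent
V/I-1 aff ·: Vv|VV
V/I-2 un ·: vv
V/II-1 aff I-1×I-2: Vv
V/II-2 ? I-1×I-2: vv|Vv
V/II-3 ? I-1×I-2: vv|Vv
⇒ V over [I-1,I-2,II-1,II-2,II-3]: 5 consistent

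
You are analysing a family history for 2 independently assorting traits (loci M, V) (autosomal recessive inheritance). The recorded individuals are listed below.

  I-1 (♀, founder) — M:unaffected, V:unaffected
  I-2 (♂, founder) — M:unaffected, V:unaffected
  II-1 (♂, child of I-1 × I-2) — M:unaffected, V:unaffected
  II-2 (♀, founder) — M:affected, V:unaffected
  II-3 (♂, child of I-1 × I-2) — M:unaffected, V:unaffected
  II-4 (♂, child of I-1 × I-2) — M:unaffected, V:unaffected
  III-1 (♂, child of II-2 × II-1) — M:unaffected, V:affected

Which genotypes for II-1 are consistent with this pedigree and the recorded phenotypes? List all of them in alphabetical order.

II-1 ∈ {MM Vv, Mm Vv}

M/I-1 un ·: MM|Mm
M/I-2 un ·: MM|Mm
M/II-1 un I-1×I-2: MM|Mm
M/II-2 aff ·: mm
M/II-3 un I-1×I-2: MM|Mm
M/II-4 un I-1×I-2: MM|Mm
M/III-1 un II-2×II-1: Mm
⇒ M over [I-1,I-2,II-1,II-2,II-3,II-4,III-1]: 25 consistent
V/I-1 un ·: VV|Vv
V/I-2 un ·: VV|Vv
V/II-1 un I-1×I-2: Vv
V/II-2 un ·: Vv
V/II-3 un I-1×I-2: VV|Vv
V/II-4 un I-1×I-2: VV|Vv
V/III-1 aff II-2×II-1: vv
⇒ V over [I-1,I-2,II-1,II-2,II-3,II-4,III-1]: 12 consistent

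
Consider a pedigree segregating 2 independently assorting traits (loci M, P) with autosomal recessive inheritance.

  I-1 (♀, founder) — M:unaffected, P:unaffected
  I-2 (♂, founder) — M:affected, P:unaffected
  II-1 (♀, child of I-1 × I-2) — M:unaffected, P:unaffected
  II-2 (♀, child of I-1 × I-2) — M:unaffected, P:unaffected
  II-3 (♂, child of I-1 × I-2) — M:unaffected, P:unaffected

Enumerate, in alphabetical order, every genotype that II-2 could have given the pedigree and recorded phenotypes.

M/I-1 un ·: MM|Mm
M/I-2 aff ·: mm
M/II-1 un I-1×I-2: Mm
M/II-2 un I-1×I-2: Mm
M/II-3 un I-1×I-2: Mm
⇒ M over [I-1,I-2,II-1,II-2,II-3]: 2 consistent
P/I-1 un ·: PP|Pp
P/I-2 un ·: PP|Pp
P/II-1 un I-1×I-2: PP|Pp
P/II-2 un I-1×I-2: PP|Pp
P/II-3 un I-1×I-2: PP|Pp
⇒ P over [I-1,I-2,II-1,II-2,II-3]: 25 consistent

II-2 ∈ {Mm PP, Mm Pp}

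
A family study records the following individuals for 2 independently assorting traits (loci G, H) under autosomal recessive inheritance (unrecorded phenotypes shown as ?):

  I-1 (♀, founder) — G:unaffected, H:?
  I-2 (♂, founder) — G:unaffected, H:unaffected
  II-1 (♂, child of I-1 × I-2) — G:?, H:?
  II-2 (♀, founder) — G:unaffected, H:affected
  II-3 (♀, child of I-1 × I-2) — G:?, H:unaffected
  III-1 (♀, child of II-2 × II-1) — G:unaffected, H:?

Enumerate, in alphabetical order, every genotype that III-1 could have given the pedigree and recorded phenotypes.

III-1 ∈ {GG Hh, GG hh, Gg Hh, Gg hh}

G/I-1 un ·: GG|Gg
G/I-2 un ·: GG|Gg
G/II-1 ? I-1×I-2: GG|Gg|gg
G/II-2 un ·: GG|Gg
G/II-3 ? I-1×I-2: GG|Gg|gg
G/III-1 un II-2×II-1: GG|Gg
⇒ G over [I-1,I-2,II-1,II-2,II-3,III-1]: 58 consistent
H/I-1 ? ·: HH|Hh|hh
H/I-2 un ·: HH|Hh
H/II-1 ? I-1×I-2: HH|Hh|hh
H/II-2 aff ·: hh
H/II-3 un I-1×I-2: HH|Hh
H/III-1 ? II-2×II-1: Hh|hh
⇒ H over [I-1,I-2,II-1,II-2,II-3,III-1]: 26 consistent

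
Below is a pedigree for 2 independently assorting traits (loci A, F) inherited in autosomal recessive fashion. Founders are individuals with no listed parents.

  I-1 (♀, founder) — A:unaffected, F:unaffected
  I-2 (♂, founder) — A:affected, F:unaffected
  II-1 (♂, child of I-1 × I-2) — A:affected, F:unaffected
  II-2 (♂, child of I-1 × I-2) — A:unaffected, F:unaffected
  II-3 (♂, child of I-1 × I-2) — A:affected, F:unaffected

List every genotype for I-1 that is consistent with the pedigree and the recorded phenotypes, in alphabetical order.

A/I-1 un ·: Aa
A/I-2 aff ·: aa
A/II-1 aff I-1×I-2: aa
A/II-2 un I-1×I-2: Aa
A/II-3 aff I-1×I-2: aa
⇒ A over [I-1,I-2,II-1,II-2,II-3]: 1 consistent
F/I-1 un ·: FF|Ff
F/I-2 un ·: FF|Ff
F/II-1 un I-1×I-2: FF|Ff
F/II-2 un I-1×I-2: FF|Ff
F/II-3 un I-1×I-2: FF|Ff
⇒ F over [I-1,I-2,II-1,II-2,II-3]: 25 consistent

I-1 ∈ {Aa FF, Aa Ff}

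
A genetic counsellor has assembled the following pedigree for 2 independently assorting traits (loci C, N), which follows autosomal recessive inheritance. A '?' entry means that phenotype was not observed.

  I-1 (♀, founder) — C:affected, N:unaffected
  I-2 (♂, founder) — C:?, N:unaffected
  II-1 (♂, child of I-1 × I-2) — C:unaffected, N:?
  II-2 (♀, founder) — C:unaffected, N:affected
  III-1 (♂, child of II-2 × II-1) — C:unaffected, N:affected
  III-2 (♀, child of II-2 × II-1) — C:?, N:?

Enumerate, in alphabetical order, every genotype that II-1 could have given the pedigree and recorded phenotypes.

II-1 ∈ {Cc Nn, Cc nn}

C/I-1 aff ·: cc
C/I-2 ? ·: CC|Cc
C/II-1 un I-1×I-2: Cc
C/II-2 un ·: CC|Cc
C/III-1 un II-2×II-1: CC|Cc
C/III-2 ? II-2×II-1: CC|Cc|cc
⇒ C over [I-1,I-2,II-1,II-2,III-1,III-2]: 20 consistent
N/I-1 un ·: NN|Nn
N/I-2 un ·: NN|Nn
N/II-1 ? I-1×I-2: Nn|nn
N/II-2 aff ·: nn
N/III-1 aff II-2×II-1: nn
N/III-2 ? II-2×II-1: Nn|nn
⇒ N over [I-1,I-2,II-1,II-2,III-1,III-2]: 7 consistent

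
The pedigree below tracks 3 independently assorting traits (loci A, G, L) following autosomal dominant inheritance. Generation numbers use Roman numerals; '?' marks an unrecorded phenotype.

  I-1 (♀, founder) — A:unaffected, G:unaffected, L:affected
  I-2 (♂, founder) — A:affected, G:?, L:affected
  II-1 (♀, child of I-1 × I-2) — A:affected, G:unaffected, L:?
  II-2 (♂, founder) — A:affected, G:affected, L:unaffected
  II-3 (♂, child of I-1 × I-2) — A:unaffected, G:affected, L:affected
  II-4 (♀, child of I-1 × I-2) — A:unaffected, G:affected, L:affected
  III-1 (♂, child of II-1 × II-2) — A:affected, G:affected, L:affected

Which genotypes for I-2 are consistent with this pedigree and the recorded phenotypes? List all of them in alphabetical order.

A/I-1 un ·: aa
A/I-2 aff ·: Aa
A/II-1 aff I-1×I-2: Aa
A/II-2 aff ·: Aa|AA
A/II-3 un I-1×I-2: aa
A/II-4 un I-1×I-2: aa
A/III-1 aff II-1×II-2: Aa|AA
⇒ A over [I-1,I-2,II-1,II-2,II-3,II-4,III-1]: 4 consistent
G/I-1 un ·: gg
G/I-2 ? ·: Gg
G/II-1 un I-1×I-2: gg
G/II-2 aff ·: Gg|GG
G/II-3 aff I-1×I-2: Gg
G/II-4 aff I-1×I-2: Gg
G/III-1 aff II-1×II-2: Gg
⇒ G over [I-1,I-2,II-1,II-2,II-3,II-4,III-1]: 2 consistent
L/I-1 aff ·: Ll|LL
L/I-2 aff ·: Ll|LL
L/II-1 ? I-1×I-2: Ll|LL
L/II-2 un ·: ll
L/II-3 aff I-1×I-2: Ll|LL
L/II-4 aff I-1×I-2: Ll|LL
L/III-1 aff II-1×II-2: Ll
⇒ L over [I-1,I-2,II-1,II-2,II-3,II-4,III-1]: 25 consistent

I-2 ∈ {Aa Gg LL, Aa Gg Ll}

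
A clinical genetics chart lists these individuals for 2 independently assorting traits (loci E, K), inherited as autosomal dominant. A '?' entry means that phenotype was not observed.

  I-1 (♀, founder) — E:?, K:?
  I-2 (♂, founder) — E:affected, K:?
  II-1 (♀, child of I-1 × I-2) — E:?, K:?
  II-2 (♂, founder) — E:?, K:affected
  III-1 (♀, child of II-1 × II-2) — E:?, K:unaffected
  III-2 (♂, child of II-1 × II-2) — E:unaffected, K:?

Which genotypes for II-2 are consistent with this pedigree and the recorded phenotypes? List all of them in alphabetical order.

E/I-1 ? ·: ee|Ee|EE
E/I-2 aff ·: Ee|EE
E/II-1 ? I-1×I-2: ee|Ee
E/II-2 ? ·: ee|Ee
E/III-1 ? II-1×II-2: ee|Ee|EE
E/III-2 un II-1×II-2: ee
⇒ E over [I-1,I-2,II-1,II-2,III-1,III-2]: 31 consistent
K/I-1 ? ·: kk|Kk|KK
K/I-2 ? ·: kk|Kk|KK
K/II-1 ? I-1×I-2: kk|Kk
K/II-2 aff ·: Kk
K/III-1 un II-1×II-2: kk
K/III-2 ? II-1×II-2: kk|Kk|KK
⇒ K over [I-1,I-2,II-1,II-2,III-1,III-2]: 29 consistent

II-2 ∈ {Ee Kk, ee Kk}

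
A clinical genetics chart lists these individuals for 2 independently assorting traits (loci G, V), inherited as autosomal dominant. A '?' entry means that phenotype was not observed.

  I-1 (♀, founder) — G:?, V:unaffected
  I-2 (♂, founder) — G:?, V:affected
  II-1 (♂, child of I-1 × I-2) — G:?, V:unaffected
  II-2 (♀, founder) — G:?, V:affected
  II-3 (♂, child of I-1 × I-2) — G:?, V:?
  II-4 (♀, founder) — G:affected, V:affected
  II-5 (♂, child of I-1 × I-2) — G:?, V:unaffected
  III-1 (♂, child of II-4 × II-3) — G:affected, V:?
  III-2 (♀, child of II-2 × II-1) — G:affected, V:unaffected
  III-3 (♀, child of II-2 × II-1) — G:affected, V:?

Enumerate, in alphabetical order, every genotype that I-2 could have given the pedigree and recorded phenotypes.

I-2 ∈ {GG Vv, Gg Vv, gg Vv}

G/I-1 ? ·: gg|Gg|GG
G/I-2 ? ·: gg|Gg|GG
G/II-1 ? I-1×I-2: gg|Gg|GG
G/II-2 ? ·: gg|Gg|GG
G/II-3 ? I-1×I-2: gg|Gg|GG
G/II-4 aff ·: Gg|GG
G/II-5 ? I-1×I-2: gg|Gg|GG
G/III-1 aff II-4×II-3: Gg|GG
G/III-2 aff II-2×II-1: Gg|GG
G/III-3 aff II-2×II-1: Gg|GG
⇒ G over [I-1,I-2,II-1,II-2,II-3,II-4,II-5,III-1,III-2,III-3]: 1237 consistent
V/I-1 un ·: vv
V/I-2 aff ·: Vv
V/II-1 un I-1×I-2: vv
V/II-2 aff ·: Vv
V/II-3 ? I-1×I-2: vv|Vv
V/II-4 aff ·: Vv|VV
V/II-5 un I-1×I-2: vv
V/III-1 ? II-4×II-3: vv|Vv|VV
V/III-2 un II-2×II-1: vv
V/III-3 ? II-2×II-1: vv|Vv
⇒ V over [I-1,I-2,II-1,II-2,II-3,II-4,II-5,III-1,III-2,III-3]: 16 consistent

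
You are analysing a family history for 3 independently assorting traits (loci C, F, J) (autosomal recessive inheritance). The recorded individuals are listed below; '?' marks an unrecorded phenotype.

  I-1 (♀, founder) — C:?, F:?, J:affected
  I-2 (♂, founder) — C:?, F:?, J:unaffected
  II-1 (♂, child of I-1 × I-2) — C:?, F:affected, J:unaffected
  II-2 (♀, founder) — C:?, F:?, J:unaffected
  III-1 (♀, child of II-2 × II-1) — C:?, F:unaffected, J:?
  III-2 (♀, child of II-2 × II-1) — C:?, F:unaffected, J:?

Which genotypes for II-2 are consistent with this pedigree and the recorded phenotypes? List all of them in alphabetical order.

C/I-1 ? ·: CC|Cc|cc
C/I-2 ? ·: CC|Cc|cc
C/II-1 ? I-1×I-2: CC|Cc|cc
C/II-2 ? ·: CC|Cc|cc
C/III-1 ? II-2×II-1: CC|Cc|cc
C/III-2 ? II-2×II-1: CC|Cc|cc
⇒ C over [I-1,I-2,II-1,II-2,III-1,III-2]: 167 consistent
F/I-1 ? ·: Ff|ff
F/I-2 ? ·: Ff|ff
F/II-1 aff I-1×I-2: ff
F/II-2 ? ·: FF|Ff
F/III-1 un II-2×II-1: Ff
F/III-2 un II-2×II-1: Ff
⇒ F over [I-1,I-2,II-1,II-2,III-1,III-2]: 8 consistent
J/I-1 aff ·: jj
J/I-2 un ·: JJ|Jj
J/II-1 un I-1×I-2: Jj
J/II-2 un ·: JJ|Jj
J/III-1 ? II-2×II-1: JJ|Jj|jj
J/III-2 ? II-2×II-1: JJ|Jj|jj
⇒ J over [I-1,I-2,II-1,II-2,III-1,III-2]: 26 consistent

II-2 ∈ {CC FF JJ, CC FF Jj, CC Ff JJ, CC Ff Jj, Cc FF JJ, Cc FF Jj, Cc Ff JJ, Cc Ff Jj, cc FF JJ, cc FF Jj, cc Ff JJ, cc Ff Jj}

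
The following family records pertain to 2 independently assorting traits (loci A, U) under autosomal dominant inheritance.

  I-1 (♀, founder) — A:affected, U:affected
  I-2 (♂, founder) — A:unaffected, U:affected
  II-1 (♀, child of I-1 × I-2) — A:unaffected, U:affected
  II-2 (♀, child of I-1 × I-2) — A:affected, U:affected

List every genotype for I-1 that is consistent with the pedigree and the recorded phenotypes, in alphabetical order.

A/I-1 aff ·: Aa
A/I-2 un ·: aa
A/II-1 un I-1×I-2: aa
A/II-2 aff I-1×I-2: Aa
⇒ A over [I-1,I-2,II-1,II-2]: 1 consistent
U/I-1 aff ·: Uu|UU
U/I-2 aff ·: Uu|UU
U/II-1 aff I-1×I-2: Uu|UU
U/II-2 aff I-1×I-2: Uu|UU
⇒ U over [I-1,I-2,II-1,II-2]: 13 consistent

I-1 ∈ {Aa UU, Aa Uu}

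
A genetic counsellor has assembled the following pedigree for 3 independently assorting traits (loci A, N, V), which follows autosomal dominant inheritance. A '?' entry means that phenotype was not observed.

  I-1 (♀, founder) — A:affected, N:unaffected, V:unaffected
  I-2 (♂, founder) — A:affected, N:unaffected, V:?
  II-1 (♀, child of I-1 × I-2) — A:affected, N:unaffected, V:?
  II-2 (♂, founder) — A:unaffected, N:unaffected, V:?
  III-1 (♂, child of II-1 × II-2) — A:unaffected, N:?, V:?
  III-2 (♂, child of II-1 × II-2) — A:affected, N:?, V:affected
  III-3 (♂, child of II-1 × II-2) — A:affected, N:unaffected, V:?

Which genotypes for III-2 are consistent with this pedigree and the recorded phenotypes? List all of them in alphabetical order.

III-2 ∈ {Aa nn VV, Aa nn Vv}

A/I-1 aff ·: Aa|AA
A/I-2 aff ·: Aa|AA
A/II-1 aff I-1×I-2: Aa
A/II-2 un ·: aa
A/III-1 un II-1×II-2: aa
A/III-2 aff II-1×II-2: Aa
A/III-3 aff II-1×II-2: Aa
⇒ A over [I-1,I-2,II-1,II-2,III-1,III-2,III-3]: 3 consistent
N/I-1 un ·: nn
N/I-2 un ·: nn
N/II-1 un I-1×I-2: nn
N/II-2 un ·: nn
N/III-1 ? II-1×II-2: nn
N/III-2 ? II-1×II-2: nn
N/III-3 un II-1×II-2: nn
⇒ N over [I-1,I-2,II-1,II-2,III-1,III-2,III-3]: 1 consistent
V/I-1 un ·: vv
V/I-2 ? ·: vv|Vv|VV
V/II-1 ? I-1×I-2: vv|Vv
V/II-2 ? ·: vv|Vv|VV
V/III-1 ? II-1×II-2: vv|Vv|VV
V/III-2 aff II-1×II-2: Vv|VV
V/III-3 ? II-1×II-2: vv|Vv|VV
⇒ V over [I-1,I-2,II-1,II-2,III-1,III-2,III-3]: 70 consistent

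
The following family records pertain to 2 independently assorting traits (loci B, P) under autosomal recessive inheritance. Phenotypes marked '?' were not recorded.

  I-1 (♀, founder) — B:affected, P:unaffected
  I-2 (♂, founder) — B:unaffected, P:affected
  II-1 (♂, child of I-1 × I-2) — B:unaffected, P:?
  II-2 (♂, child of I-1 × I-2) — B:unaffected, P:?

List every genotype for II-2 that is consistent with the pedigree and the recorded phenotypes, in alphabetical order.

B/I-1 aff ·: bb
B/I-2 un ·: BB|Bb
B/II-1 un I-1×I-2: Bb
B/II-2 un I-1×I-2: Bb
⇒ B over [I-1,I-2,II-1,II-2]: 2 consistent
P/I-1 un ·: PP|Pp
P/I-2 aff ·: pp
P/II-1 ? I-1×I-2: Pp|pp
P/II-2 ? I-1×I-2: Pp|pp
⇒ P over [I-1,I-2,II-1,II-2]: 5 consistent

II-2 ∈ {Bb Pp, Bb pp}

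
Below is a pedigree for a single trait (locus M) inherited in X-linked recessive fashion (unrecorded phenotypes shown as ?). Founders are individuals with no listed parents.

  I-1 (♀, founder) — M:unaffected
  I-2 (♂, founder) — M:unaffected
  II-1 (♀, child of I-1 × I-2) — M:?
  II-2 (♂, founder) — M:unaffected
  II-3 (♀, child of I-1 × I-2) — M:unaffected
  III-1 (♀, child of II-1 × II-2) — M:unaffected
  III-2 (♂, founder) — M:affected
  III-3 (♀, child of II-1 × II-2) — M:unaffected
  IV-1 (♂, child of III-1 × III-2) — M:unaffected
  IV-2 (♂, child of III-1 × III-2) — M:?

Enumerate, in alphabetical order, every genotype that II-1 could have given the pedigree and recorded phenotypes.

M/I-1 un ·: X^MX^M|X^MX^m
M/I-2 un ·: X^MY
M/II-1 ? I-1×I-2: X^MX^M|X^MX^m
M/II-2 un ·: X^MY
M/II-3 un I-1×I-2: X^MX^M|X^MX^m
M/III-1 un II-1×II-2: X^MX^M|X^MX^m
M/III-2 aff ·: X^mY
M/III-3 un II-1×II-2: X^MX^M|X^MX^m
M/IV-1 un III-1×III-2: X^MY
M/IV-2 ? III-1×III-2: X^MY|X^mY
⇒ M over [I-1,I-2,II-1,II-2,II-3,III-1,III-2,III-3,IV-1,IV-2]: 15 consistent

II-1 ∈ {X^MX^M, X^MX^m}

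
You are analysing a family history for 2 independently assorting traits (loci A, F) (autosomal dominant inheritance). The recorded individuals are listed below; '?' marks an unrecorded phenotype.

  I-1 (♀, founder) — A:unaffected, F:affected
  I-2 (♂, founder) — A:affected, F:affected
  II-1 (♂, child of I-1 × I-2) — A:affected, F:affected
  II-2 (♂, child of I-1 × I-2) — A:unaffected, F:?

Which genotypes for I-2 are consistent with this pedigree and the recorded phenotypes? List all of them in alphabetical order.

I-2 ∈ {Aa FF, Aa Ff}

A/I-1 un ·: aa
A/I-2 aff ·: Aa
A/II-1 aff I-1×I-2: Aa
A/II-2 un I-1×I-2: aa
⇒ A over [I-1,I-2,II-1,II-2]: 1 consistent
F/I-1 aff ·: Ff|FF
F/I-2 aff ·: Ff|FF
F/II-1 aff I-1×I-2: Ff|FF
F/II-2 ? I-1×I-2: ff|Ff|FF
⇒ F over [I-1,I-2,II-1,II-2]: 15 consistent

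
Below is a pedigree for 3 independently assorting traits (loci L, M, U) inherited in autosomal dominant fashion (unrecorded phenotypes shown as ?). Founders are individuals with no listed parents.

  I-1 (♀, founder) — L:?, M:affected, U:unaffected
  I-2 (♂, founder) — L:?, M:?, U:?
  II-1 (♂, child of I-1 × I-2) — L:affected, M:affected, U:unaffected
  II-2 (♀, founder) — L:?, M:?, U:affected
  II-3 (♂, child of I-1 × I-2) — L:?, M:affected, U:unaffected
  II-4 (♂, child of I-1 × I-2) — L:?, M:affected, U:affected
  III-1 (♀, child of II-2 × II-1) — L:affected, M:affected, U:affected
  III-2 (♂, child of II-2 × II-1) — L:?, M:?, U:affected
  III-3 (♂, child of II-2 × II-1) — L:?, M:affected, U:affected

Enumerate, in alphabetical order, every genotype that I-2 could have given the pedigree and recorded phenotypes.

I-2 ∈ {LL MM Uu, LL Mm Uu, LL mm Uu, Ll MM Uu, Ll Mm Uu, Ll mm Uu, ll MM Uu, ll Mm Uu, ll mm Uu}

L/I-1 ? ·: ll|Ll|LL
L/I-2 ? ·: ll|Ll|LL
L/II-1 aff I-1×I-2: Ll|LL
L/II-2 ? ·: ll|Ll|LL
L/II-3 ? I-1×I-2: ll|Ll|LL
L/II-4 ? I-1×I-2: ll|Ll|LL
L/III-1 aff II-2×II-1: Ll|LL
L/III-2 ? II-2×II-1: ll|Ll|LL
L/III-3 ? II-2×II-1: ll|Ll|LL
⇒ L over [I-1,I-2,II-1,II-2,II-3,II-4,III-1,III-2,III-3]: 990 consistent
M/I-1 aff ·: Mm|MM
M/I-2 ? ·: mm|Mm|MM
M/II-1 aff I-1×I-2: Mm|MM
M/II-2 ? ·: mm|Mm|MM
M/II-3 aff I-1×I-2: Mm|MM
M/II-4 aff I-1×I-2: Mm|MM
M/III-1 aff II-2×II-1: Mm|MM
M/III-2 ? II-2×II-1: mm|Mm|MM
M/III-3 aff II-2×II-1: Mm|MM
⇒ M over [I-1,I-2,II-1,II-2,II-3,II-4,III-1,III-2,III-3]: 438 consistent
U/I-1 un ·: uu
U/I-2 ? ·: Uu
U/II-1 un I-1×I-2: uu
U/II-2 aff ·: Uu|UU
U/II-3 un I-1×I-2: uu
U/II-4 aff I-1×I-2: Uu
U/III-1 aff II-2×II-1: Uu
U/III-2 aff II-2×II-1: Uu
U/III-3 aff II-2×II-1: Uu
⇒ U over [I-1,I-2,II-1,II-2,II-3,II-4,III-1,III-2,III-3]: 2 consistent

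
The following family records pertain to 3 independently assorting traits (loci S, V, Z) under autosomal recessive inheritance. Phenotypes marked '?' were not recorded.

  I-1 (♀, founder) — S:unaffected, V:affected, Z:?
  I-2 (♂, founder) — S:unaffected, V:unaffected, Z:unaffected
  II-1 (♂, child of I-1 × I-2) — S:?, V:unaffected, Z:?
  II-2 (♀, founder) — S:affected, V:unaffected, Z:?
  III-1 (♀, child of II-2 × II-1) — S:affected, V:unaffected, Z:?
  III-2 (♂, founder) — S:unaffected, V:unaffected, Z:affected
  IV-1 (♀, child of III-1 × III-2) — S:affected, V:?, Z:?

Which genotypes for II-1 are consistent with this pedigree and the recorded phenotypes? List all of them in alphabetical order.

S/I-1 un ·: SS|Ss
S/I-2 un ·: SS|Ss
S/II-1 ? I-1×I-2: Ss|ss
S/II-2 aff ·: ss
S/III-1 aff II-2×II-1: ss
S/III-2 un ·: Ss
S/IV-1 aff III-1×III-2: ss
⇒ S over [I-1,I-2,II-1,II-2,III-1,III-2,IV-1]: 4 consistent
V/I-1 aff ·: vv
V/I-2 un ·: VV|Vv
V/II-1 un I-1×I-2: Vv
V/II-2 un ·: VV|Vv
V/III-1 un II-2×II-1: VV|Vv
V/III-2 un ·: VV|Vv
V/IV-1 ? III-1×III-2: VV|Vv|vv
⇒ V over [I-1,I-2,II-1,II-2,III-1,III-2,IV-1]: 32 consistent
Z/I-1 ? ·: ZZ|Zz|zz
Z/I-2 un ·: ZZ|Zz
Z/II-1 ? I-1×I-2: ZZ|Zz|zz
Z/II-2 ? ·: ZZ|Zz|zz
Z/III-1 ? II-2×II-1: ZZ|Zz|zz
Z/III-2 aff ·: zz
Z/IV-1 ? III-1×III-2: Zz|zz
⇒ Z over [I-1,I-2,II-1,II-2,III-1,III-2,IV-1]: 86 consistent

II-1 ∈ {Ss Vv ZZ, Ss Vv Zz, Ss Vv zz, ss Vv ZZ, ss Vv Zz, ss Vv zz}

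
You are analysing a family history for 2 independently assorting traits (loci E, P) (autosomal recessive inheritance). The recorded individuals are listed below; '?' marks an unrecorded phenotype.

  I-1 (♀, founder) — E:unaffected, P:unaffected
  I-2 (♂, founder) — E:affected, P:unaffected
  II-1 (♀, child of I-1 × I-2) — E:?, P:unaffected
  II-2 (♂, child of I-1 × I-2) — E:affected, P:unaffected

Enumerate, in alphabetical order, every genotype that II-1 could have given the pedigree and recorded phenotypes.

II-1 ∈ {Ee PP, Ee Pp, ee PP, ee Pp}

E/I-1 un ·: Ee
E/I-2 aff ·: ee
E/II-1 ? I-1×I-2: Ee|ee
E/II-2 aff I-1×I-2: ee
⇒ E over [I-1,I-2,II-1,II-2]: 2 consistent
P/I-1 un ·: PP|Pp
P/I-2 un ·: PP|Pp
P/II-1 un I-1×I-2: PP|Pp
P/II-2 un I-1×I-2: PP|Pp
⇒ P over [I-1,I-2,II-1,II-2]: 13 consistent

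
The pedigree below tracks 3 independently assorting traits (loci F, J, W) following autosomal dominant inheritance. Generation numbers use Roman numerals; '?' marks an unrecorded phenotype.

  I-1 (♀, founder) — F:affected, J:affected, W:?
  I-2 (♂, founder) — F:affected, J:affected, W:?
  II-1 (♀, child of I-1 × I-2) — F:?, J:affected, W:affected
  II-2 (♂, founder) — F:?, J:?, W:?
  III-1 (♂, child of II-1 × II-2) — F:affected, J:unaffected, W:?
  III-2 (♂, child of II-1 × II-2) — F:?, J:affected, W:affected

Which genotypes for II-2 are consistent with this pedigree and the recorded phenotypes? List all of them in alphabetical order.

II-2 ∈ {FF Jj WW, FF Jj Ww, FF Jj ww, FF jj WW, FF jj Ww, FF jj ww, Ff Jj WW, Ff Jj Ww, Ff Jj ww, Ff jj WW, Ff jj Ww, Ff jj ww, ff Jj WW, ff Jj Ww, ff Jj ww, ff jj WW, ff jj Ww, ff jj ww}

F/I-1 aff ·: Ff|FF
F/I-2 aff ·: Ff|FF
F/II-1 ? I-1×I-2: ff|Ff|FF
F/II-2 ? ·: ff|Ff|FF
F/III-1 aff II-1×II-2: Ff|FF
F/III-2 ? II-1×II-2: ff|Ff|FF
⇒ F over [I-1,I-2,II-1,II-2,III-1,III-2]: 63 consistent
J/I-1 aff ·: Jj|JJ
J/I-2 aff ·: Jj|JJ
J/II-1 aff I-1×I-2: Jj
J/II-2 ? ·: jj|Jj
J/III-1 un II-1×II-2: jj
J/III-2 aff II-1×II-2: Jj|JJ
⇒ J over [I-1,I-2,II-1,II-2,III-1,III-2]: 9 consistent
W/I-1 ? ·: ww|Ww|WW
W/I-2 ? ·: ww|Ww|WW
W/II-1 aff I-1×I-2: Ww|WW
W/II-2 ? ·: ww|Ww|WW
W/III-1 ? II-1×II-2: ww|Ww|WW
W/III-2 aff II-1×II-2: Ww|WW
⇒ W over [I-1,I-2,II-1,II-2,III-1,III-2]: 108 consistent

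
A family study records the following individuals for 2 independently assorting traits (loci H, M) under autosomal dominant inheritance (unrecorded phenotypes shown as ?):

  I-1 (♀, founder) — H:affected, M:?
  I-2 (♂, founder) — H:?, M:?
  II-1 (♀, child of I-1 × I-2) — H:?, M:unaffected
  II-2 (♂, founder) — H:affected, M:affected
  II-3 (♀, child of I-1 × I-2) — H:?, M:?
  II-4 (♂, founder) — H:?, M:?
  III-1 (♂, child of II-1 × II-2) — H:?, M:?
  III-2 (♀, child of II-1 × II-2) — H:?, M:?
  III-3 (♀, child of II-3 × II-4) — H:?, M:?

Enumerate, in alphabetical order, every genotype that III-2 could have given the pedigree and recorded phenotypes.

III-2 ∈ {HH Mm, HH mm, Hh Mm, Hh mm, hh Mm, hh mm}

H/I-1 aff ·: Hh|HH
H/I-2 ? ·: hh|Hh|HH
H/II-1 ? I-1×I-2: hh|Hh|HH
H/II-2 aff ·: Hh|HH
H/II-3 ? I-1×I-2: hh|Hh|HH
H/II-4 ? ·: hh|Hh|HH
H/III-1 ? II-1×II-2: hh|Hh|HH
H/III-2 ? II-1×II-2: hh|Hh|HH
H/III-3 ? II-3×II-4: hh|Hh|HH
⇒ H over [I-1,I-2,II-1,II-2,II-3,II-4,III-1,III-2,III-3]: 1050 consistent
M/I-1 ? ·: mm|Mm
M/I-2 ? ·: mm|Mm
M/II-1 un I-1×I-2: mm
M/II-2 aff ·: Mm|MM
M/II-3 ? I-1×I-2: mm|Mm|MM
M/II-4 ? ·: mm|Mm|MM
M/III-1 ? II-1×II-2: mm|Mm
M/III-2 ? II-1×II-2: mm|Mm
M/III-3 ? II-3×II-4: mm|Mm|MM
⇒ M over [I-1,I-2,II-1,II-2,II-3,II-4,III-1,III-2,III-3]: 205 consistent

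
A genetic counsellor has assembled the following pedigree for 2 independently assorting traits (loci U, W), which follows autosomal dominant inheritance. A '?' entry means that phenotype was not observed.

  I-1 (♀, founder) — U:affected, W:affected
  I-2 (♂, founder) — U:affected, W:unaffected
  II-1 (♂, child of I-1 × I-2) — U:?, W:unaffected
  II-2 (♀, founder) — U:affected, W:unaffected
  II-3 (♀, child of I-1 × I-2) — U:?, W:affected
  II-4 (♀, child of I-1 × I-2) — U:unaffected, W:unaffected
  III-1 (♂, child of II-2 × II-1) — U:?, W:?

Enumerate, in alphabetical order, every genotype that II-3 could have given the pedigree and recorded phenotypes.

U/I-1 aff ·: Uu
U/I-2 aff ·: Uu
U/II-1 ? I-1×I-2: uu|Uu|UU
U/II-2 aff ·: Uu|UU
U/II-3 ? I-1×I-2: uu|Uu|UU
U/II-4 un I-1×I-2: uu
U/III-1 ? II-2×II-1: uu|Uu|UU
⇒ U over [I-1,I-2,II-1,II-2,II-3,II-4,III-1]: 33 consistent
W/I-1 aff ·: Ww
W/I-2 un ·: ww
W/II-1 un I-1×I-2: ww
W/II-2 un ·: ww
W/II-3 aff I-1×I-2: Ww
W/II-4 un I-1×I-2: ww
W/III-1 ? II-2×II-1: ww
⇒ W over [I-1,I-2,II-1,II-2,II-3,II-4,III-1]: 1 consistent

II-3 ∈ {UU Ww, Uu Ww, uu Ww}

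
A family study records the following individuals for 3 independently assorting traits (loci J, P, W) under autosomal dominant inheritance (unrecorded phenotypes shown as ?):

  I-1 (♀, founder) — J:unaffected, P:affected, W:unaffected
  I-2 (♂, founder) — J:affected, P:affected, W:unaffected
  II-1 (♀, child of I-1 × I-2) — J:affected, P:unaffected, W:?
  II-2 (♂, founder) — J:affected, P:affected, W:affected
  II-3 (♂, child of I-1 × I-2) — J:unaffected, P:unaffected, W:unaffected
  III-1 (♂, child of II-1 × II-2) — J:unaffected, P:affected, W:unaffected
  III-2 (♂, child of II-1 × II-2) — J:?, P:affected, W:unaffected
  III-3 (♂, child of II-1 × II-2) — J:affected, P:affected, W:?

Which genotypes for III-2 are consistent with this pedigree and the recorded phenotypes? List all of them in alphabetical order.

III-2 ∈ {JJ Pp ww, Jj Pp ww, jj Pp ww}

J/I-1 un ·: jj
J/I-2 aff ·: Jj
J/II-1 aff I-1×I-2: Jj
J/II-2 aff ·: Jj
J/II-3 un I-1×I-2: jj
J/III-1 un II-1×II-2: jj
J/III-2 ? II-1×II-2: jj|Jj|JJ
J/III-3 aff II-1×II-2: Jj|JJ
⇒ J over [I-1,I-2,II-1,II-2,II-3,III-1,III-2,III-3]: 6 consistent
P/I-1 aff ·: Pp
P/I-2 aff ·: Pp
P/II-1 un I-1×I-2: pp
P/II-2 aff ·: Pp|PP
P/II-3 un I-1×I-2: pp
P/III-1 aff II-1×II-2: Pp
P/III-2 aff II-1×II-2: Pp
P/III-3 aff II-1×II-2: Pp
⇒ P over [I-1,I-2,II-1,II-2,II-3,III-1,III-2,III-3]: 2 consistent
W/I-1 un ·: ww
W/I-2 un ·: ww
W/II-1 ? I-1×I-2: ww
W/II-2 aff ·: Ww
W/II-3 un I-1×I-2: ww
W/III-1 un II-1×II-2: ww
W/III-2 un II-1×II-2: ww
W/III-3 ? II-1×II-2: ww|Ww
⇒ W over [I-1,I-2,II-1,II-2,II-3,III-1,III-2,III-3]: 2 consistent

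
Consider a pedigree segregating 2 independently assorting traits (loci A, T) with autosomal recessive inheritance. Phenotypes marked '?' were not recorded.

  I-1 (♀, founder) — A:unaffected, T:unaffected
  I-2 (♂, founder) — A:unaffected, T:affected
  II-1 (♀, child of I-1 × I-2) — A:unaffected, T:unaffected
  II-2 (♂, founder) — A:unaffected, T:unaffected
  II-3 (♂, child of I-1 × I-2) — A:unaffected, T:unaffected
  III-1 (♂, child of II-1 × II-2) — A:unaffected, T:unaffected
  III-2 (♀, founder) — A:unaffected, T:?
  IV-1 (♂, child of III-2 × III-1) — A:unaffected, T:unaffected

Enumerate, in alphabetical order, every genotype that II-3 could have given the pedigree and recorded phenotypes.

A/I-1 un ·: AA|Aa
A/I-2 un ·: AA|Aa
A/II-1 un I-1×I-2: AA|Aa
A/II-2 un ·: AA|Aa
A/II-3 un I-1×I-2: AA|Aa
A/III-1 un II-1×II-2: AA|Aa
A/III-2 un ·: AA|Aa
A/IV-1 un III-2×III-1: AA|Aa
⇒ A over [I-1,I-2,II-1,II-2,II-3,III-1,III-2,IV-1]: 154 consistent
T/I-1 un ·: TT|Tt
T/I-2 aff ·: tt
T/II-1 un I-1×I-2: Tt
T/II-2 un ·: TT|Tt
T/II-3 un I-1×I-2: Tt
T/III-1 un II-1×II-2: TT|Tt
T/III-2 ? ·: TT|Tt|tt
T/IV-1 un III-2×III-1: TT|Tt
⇒ T over [I-1,I-2,II-1,II-2,II-3,III-1,III-2,IV-1]: 36 consistent

II-3 ∈ {AA Tt, Aa Tt}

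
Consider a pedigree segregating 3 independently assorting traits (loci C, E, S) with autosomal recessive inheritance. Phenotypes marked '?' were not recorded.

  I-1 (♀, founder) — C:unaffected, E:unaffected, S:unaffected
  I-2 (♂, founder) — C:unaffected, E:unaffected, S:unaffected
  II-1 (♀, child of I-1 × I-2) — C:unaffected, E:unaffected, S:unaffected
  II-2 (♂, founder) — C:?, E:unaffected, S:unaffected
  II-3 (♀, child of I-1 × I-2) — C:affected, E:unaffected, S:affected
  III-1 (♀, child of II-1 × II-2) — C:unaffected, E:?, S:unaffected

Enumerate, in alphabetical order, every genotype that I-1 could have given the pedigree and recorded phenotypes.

I-1 ∈ {Cc EE Ss, Cc Ee Ss}

C/I-1 un ·: Cc
C/I-2 un ·: Cc
C/II-1 un I-1×I-2: CC|Cc
C/II-2 ? ·: CC|Cc|cc
C/II-3 aff I-1×I-2: cc
C/III-1 un II-1×II-2: CC|Cc
⇒ C over [I-1,I-2,II-1,II-2,II-3,III-1]: 9 consistent
E/I-1 un ·: EE|Ee
E/I-2 un ·: EE|Ee
E/II-1 un I-1×I-2: EE|Ee
E/II-2 un ·: EE|Ee
E/II-3 un I-1×I-2: EE|Ee
E/III-1 ? II-1×II-2: EE|Ee|ee
⇒ E over [I-1,I-2,II-1,II-2,II-3,III-1]: 51 consistent
S/I-1 un ·: Ss
S/I-2 un ·: Ss
S/II-1 un I-1×I-2: SS|Ss
S/II-2 un ·: SS|Ss
S/II-3 aff I-1×I-2: ss
S/III-1 un II-1×II-2: SS|Ss
⇒ S over [I-1,I-2,II-1,II-2,II-3,III-1]: 7 consistent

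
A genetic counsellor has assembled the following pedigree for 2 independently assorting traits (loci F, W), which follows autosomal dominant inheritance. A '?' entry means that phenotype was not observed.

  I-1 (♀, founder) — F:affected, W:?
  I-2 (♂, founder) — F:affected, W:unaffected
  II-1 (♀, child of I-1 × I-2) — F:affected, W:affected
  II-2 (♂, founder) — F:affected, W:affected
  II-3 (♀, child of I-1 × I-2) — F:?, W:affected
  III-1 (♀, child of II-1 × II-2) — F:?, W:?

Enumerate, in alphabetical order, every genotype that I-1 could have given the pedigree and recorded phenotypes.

I-1 ∈ {FF WW, FF Ww, Ff WW, Ff Ww}

F/I-1 aff ·: Ff|FF
F/I-2 aff ·: Ff|FF
F/II-1 aff I-1×I-2: Ff|FF
F/II-2 aff ·: Ff|FF
F/II-3 ? I-1×I-2: ff|Ff|FF
F/III-1 ? II-1×II-2: ff|Ff|FF
⇒ F over [I-1,I-2,II-1,II-2,II-3,III-1]: 59 consistent
W/I-1 ? ·: Ww|WW
W/I-2 un ·: ww
W/II-1 aff I-1×I-2: Ww
W/II-2 aff ·: Ww|WW
W/II-3 aff I-1×I-2: Ww
W/III-1 ? II-1×II-2: ww|Ww|WW
⇒ W over [I-1,I-2,II-1,II-2,II-3,III-1]: 10 consistent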